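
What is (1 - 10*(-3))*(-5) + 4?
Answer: -151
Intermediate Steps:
(1 - 10*(-3))*(-5) + 4 = (1 + 30)*(-5) + 4 = 31*(-5) + 4 = -155 + 4 = -151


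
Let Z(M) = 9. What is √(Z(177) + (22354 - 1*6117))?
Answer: √16246 ≈ 127.46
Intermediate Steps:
√(Z(177) + (22354 - 1*6117)) = √(9 + (22354 - 1*6117)) = √(9 + (22354 - 6117)) = √(9 + 16237) = √16246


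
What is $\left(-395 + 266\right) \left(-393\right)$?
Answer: $50697$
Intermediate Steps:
$\left(-395 + 266\right) \left(-393\right) = \left(-129\right) \left(-393\right) = 50697$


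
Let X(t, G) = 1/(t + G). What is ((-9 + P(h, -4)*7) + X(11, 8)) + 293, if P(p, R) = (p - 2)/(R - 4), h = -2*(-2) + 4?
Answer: 21189/76 ≈ 278.80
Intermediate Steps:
h = 8 (h = 4 + 4 = 8)
X(t, G) = 1/(G + t)
P(p, R) = (-2 + p)/(-4 + R)
((-9 + P(h, -4)*7) + X(11, 8)) + 293 = ((-9 + ((-2 + 8)/(-4 - 4))*7) + 1/(8 + 11)) + 293 = ((-9 + (6/(-8))*7) + 1/19) + 293 = ((-9 - 1/8*6*7) + 1/19) + 293 = ((-9 - 3/4*7) + 1/19) + 293 = ((-9 - 21/4) + 1/19) + 293 = (-57/4 + 1/19) + 293 = -1079/76 + 293 = 21189/76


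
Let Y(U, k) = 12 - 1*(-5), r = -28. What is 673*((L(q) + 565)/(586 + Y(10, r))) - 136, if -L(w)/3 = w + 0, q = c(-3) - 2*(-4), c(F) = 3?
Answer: 276028/603 ≈ 457.76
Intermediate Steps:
q = 11 (q = 3 - 2*(-4) = 3 + 8 = 11)
Y(U, k) = 17 (Y(U, k) = 12 + 5 = 17)
L(w) = -3*w (L(w) = -3*(w + 0) = -3*w)
673*((L(q) + 565)/(586 + Y(10, r))) - 136 = 673*((-3*11 + 565)/(586 + 17)) - 136 = 673*((-33 + 565)/603) - 136 = 673*(532*(1/603)) - 136 = 673*(532/603) - 136 = 358036/603 - 136 = 276028/603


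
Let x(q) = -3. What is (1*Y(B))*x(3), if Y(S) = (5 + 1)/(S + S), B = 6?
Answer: -3/2 ≈ -1.5000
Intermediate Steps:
Y(S) = 3/S (Y(S) = 6/((2*S)) = 6*(1/(2*S)) = 3/S)
(1*Y(B))*x(3) = (1*(3/6))*(-3) = (1*(3*(⅙)))*(-3) = (1*(½))*(-3) = (½)*(-3) = -3/2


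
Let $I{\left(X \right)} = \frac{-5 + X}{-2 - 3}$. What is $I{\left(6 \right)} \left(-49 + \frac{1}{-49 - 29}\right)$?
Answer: $\frac{3823}{390} \approx 9.8026$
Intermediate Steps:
$I{\left(X \right)} = 1 - \frac{X}{5}$ ($I{\left(X \right)} = \frac{-5 + X}{-5} = \left(-5 + X\right) \left(- \frac{1}{5}\right) = 1 - \frac{X}{5}$)
$I{\left(6 \right)} \left(-49 + \frac{1}{-49 - 29}\right) = \left(1 - \frac{6}{5}\right) \left(-49 + \frac{1}{-49 - 29}\right) = \left(1 - \frac{6}{5}\right) \left(-49 + \frac{1}{-78}\right) = - \frac{-49 - \frac{1}{78}}{5} = \left(- \frac{1}{5}\right) \left(- \frac{3823}{78}\right) = \frac{3823}{390}$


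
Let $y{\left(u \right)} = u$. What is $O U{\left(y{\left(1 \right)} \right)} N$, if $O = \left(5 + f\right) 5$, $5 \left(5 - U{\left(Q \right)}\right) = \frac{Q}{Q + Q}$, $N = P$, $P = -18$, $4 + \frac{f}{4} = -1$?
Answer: $6615$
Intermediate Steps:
$f = -20$ ($f = -16 + 4 \left(-1\right) = -16 - 4 = -20$)
$N = -18$
$U{\left(Q \right)} = \frac{49}{10}$ ($U{\left(Q \right)} = 5 - \frac{\frac{1}{Q + Q} Q}{5} = 5 - \frac{\frac{1}{2 Q} Q}{5} = 5 - \frac{1}{10} = \frac{49}{10}$)
$O = -75$ ($O = \left(5 - 20\right) 5 = \left(-15\right) 5 = -75$)
$O U{\left(y{\left(1 \right)} \right)} N = \left(-75\right) \frac{49}{10} \left(-18\right) = \left(- \frac{735}{2}\right) \left(-18\right) = 6615$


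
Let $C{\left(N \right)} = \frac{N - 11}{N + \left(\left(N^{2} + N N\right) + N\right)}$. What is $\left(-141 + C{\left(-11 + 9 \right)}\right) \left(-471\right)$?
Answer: $\frac{271767}{4} \approx 67942.0$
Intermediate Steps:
$C{\left(N \right)} = \frac{-11 + N}{2 N + 2 N^{2}}$ ($C{\left(N \right)} = \frac{-11 + N}{N + \left(\left(N^{2} + N^{2}\right) + N\right)} = \frac{-11 + N}{N + \left(2 N^{2} + N\right)} = \frac{-11 + N}{N + \left(N + 2 N^{2}\right)} = \frac{-11 + N}{2 N + 2 N^{2}}$)
$\left(-141 + C{\left(-11 + 9 \right)}\right) \left(-471\right) = \left(-141 + \frac{-11 + \left(-11 + 9\right)}{2 \left(-11 + 9\right) \left(1 + \left(-11 + 9\right)\right)}\right) \left(-471\right) = \left(-141 + \frac{-11 - 2}{2 \left(-2\right) \left(1 - 2\right)}\right) \left(-471\right) = \left(-141 + \frac{1}{2} \left(- \frac{1}{2}\right) \frac{1}{-1} \left(-13\right)\right) \left(-471\right) = \left(-141 + \frac{1}{2} \left(- \frac{1}{2}\right) \left(-1\right) \left(-13\right)\right) \left(-471\right) = \left(-141 - \frac{13}{4}\right) \left(-471\right) = \left(- \frac{577}{4}\right) \left(-471\right) = \frac{271767}{4}$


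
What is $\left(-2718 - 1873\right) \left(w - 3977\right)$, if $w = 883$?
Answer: $14204554$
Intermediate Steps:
$\left(-2718 - 1873\right) \left(w - 3977\right) = \left(-2718 - 1873\right) \left(883 - 3977\right) = \left(-4591\right) \left(-3094\right) = 14204554$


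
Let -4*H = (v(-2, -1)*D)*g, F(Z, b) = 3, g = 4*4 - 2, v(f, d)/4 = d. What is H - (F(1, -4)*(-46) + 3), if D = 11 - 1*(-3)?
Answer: 331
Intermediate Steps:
v(f, d) = 4*d
g = 14 (g = 16 - 2 = 14)
D = 14 (D = 11 + 3 = 14)
H = 196 (H = -(4*(-1))*14*14/4 = -(-4*14)*14/4 = -(-14)*14 = -¼*(-784) = 196)
H - (F(1, -4)*(-46) + 3) = 196 - (3*(-46) + 3) = 196 - (-138 + 3) = 196 - 1*(-135) = 196 + 135 = 331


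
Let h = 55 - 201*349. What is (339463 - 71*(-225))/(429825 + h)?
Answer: 355438/359731 ≈ 0.98807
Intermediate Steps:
h = -70094 (h = 55 - 70149 = -70094)
(339463 - 71*(-225))/(429825 + h) = (339463 - 71*(-225))/(429825 - 70094) = (339463 + 15975)/359731 = 355438*(1/359731) = 355438/359731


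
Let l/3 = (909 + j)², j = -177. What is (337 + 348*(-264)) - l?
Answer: -1699007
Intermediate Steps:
l = 1607472 (l = 3*(909 - 177)² = 3*732² = 3*535824 = 1607472)
(337 + 348*(-264)) - l = (337 + 348*(-264)) - 1*1607472 = (337 - 91872) - 1607472 = -91535 - 1607472 = -1699007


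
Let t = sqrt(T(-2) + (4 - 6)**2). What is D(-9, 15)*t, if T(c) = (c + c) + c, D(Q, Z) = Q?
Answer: -9*I*sqrt(2) ≈ -12.728*I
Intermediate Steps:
T(c) = 3*c (T(c) = 2*c + c = 3*c)
t = I*sqrt(2) (t = sqrt(3*(-2) + (4 - 6)**2) = sqrt(-6 + (-2)**2) = sqrt(-6 + 4) = sqrt(-2) = I*sqrt(2) ≈ 1.4142*I)
D(-9, 15)*t = -9*I*sqrt(2)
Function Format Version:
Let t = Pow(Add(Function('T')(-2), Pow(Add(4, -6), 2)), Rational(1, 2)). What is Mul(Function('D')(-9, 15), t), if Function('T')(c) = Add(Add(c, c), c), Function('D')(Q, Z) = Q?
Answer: Mul(-9, I, Pow(2, Rational(1, 2))) ≈ Mul(-12.728, I)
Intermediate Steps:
Function('T')(c) = Mul(3, c) (Function('T')(c) = Add(Mul(2, c), c) = Mul(3, c))
t = Mul(I, Pow(2, Rational(1, 2))) (t = Pow(Add(Mul(3, -2), Pow(Add(4, -6), 2)), Rational(1, 2)) = Pow(Add(-6, Pow(-2, 2)), Rational(1, 2)) = Pow(Add(-6, 4), Rational(1, 2)) = Pow(-2, Rational(1, 2)) = Mul(I, Pow(2, Rational(1, 2))) ≈ Mul(1.4142, I))
Mul(Function('D')(-9, 15), t) = Mul(-9, Mul(I, Pow(2, Rational(1, 2)))) = Mul(-9, I, Pow(2, Rational(1, 2)))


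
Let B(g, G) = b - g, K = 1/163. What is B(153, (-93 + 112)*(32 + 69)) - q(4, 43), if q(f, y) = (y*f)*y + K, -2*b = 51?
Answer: -2469289/326 ≈ -7574.5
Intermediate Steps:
b = -51/2 (b = -½*51 = -51/2 ≈ -25.500)
K = 1/163 ≈ 0.0061350
q(f, y) = 1/163 + f*y² (q(f, y) = (y*f)*y + 1/163 = (f*y)*y + 1/163 = f*y² + 1/163 = 1/163 + f*y²)
B(g, G) = -51/2 - g
B(153, (-93 + 112)*(32 + 69)) - q(4, 43) = (-51/2 - 1*153) - (1/163 + 4*43²) = (-51/2 - 153) - (1/163 + 4*1849) = -357/2 - (1/163 + 7396) = -357/2 - 1*1205549/163 = -357/2 - 1205549/163 = -2469289/326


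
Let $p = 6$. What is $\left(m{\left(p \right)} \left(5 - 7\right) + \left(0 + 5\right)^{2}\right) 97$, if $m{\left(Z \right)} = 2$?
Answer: $2037$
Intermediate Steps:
$\left(m{\left(p \right)} \left(5 - 7\right) + \left(0 + 5\right)^{2}\right) 97 = \left(2 \left(5 - 7\right) + \left(0 + 5\right)^{2}\right) 97 = \left(2 \left(-2\right) + 5^{2}\right) 97 = \left(-4 + 25\right) 97 = 21 \cdot 97 = 2037$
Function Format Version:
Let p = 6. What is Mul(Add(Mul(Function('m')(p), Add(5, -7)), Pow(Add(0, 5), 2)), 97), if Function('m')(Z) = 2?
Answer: 2037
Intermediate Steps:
Mul(Add(Mul(Function('m')(p), Add(5, -7)), Pow(Add(0, 5), 2)), 97) = Mul(Add(Mul(2, Add(5, -7)), Pow(Add(0, 5), 2)), 97) = Mul(Add(Mul(2, -2), Pow(5, 2)), 97) = Mul(Add(-4, 25), 97) = Mul(21, 97) = 2037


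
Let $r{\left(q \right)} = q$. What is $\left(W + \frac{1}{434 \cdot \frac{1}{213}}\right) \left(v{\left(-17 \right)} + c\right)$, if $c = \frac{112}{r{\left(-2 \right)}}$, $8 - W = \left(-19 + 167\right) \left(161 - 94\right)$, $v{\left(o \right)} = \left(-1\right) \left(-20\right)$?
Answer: $\frac{77397462}{217} \approx 3.5667 \cdot 10^{5}$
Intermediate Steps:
$v{\left(o \right)} = 20$
$W = -9908$ ($W = 8 - \left(-19 + 167\right) \left(161 - 94\right) = 8 - 148 \cdot 67 = 8 - 9916 = -9908$)
$c = -56$ ($c = \frac{112}{-2} = 112 \left(- \frac{1}{2}\right) = -56$)
$\left(W + \frac{1}{434 \cdot \frac{1}{213}}\right) \left(v{\left(-17 \right)} + c\right) = \left(-9908 + \frac{1}{434 \cdot \frac{1}{213}}\right) \left(20 - 56\right) = \left(-9908 + \frac{1}{434 \cdot \frac{1}{213}}\right) \left(-36\right) = \left(-9908 + \frac{1}{\frac{434}{213}}\right) \left(-36\right) = \left(-9908 + \frac{213}{434}\right) \left(-36\right) = \left(- \frac{4299859}{434}\right) \left(-36\right) = \frac{77397462}{217}$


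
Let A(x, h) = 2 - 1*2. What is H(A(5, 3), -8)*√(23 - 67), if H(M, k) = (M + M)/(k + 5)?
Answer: 0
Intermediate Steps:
A(x, h) = 0 (A(x, h) = 2 - 2 = 0)
H(M, k) = 2*M/(5 + k) (H(M, k) = (2*M)/(5 + k) = 2*M/(5 + k))
H(A(5, 3), -8)*√(23 - 67) = (2*0/(5 - 8))*√(23 - 67) = (2*0/(-3))*√(-44) = (2*0*(-⅓))*(2*I*√11) = 0*(2*I*√11) = 0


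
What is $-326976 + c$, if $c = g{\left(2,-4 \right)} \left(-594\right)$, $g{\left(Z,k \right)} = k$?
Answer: $-324600$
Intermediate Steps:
$c = 2376$ ($c = \left(-4\right) \left(-594\right) = 2376$)
$-326976 + c = -326976 + 2376 = -324600$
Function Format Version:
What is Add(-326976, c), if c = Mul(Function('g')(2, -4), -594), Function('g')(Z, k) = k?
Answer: -324600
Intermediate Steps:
c = 2376 (c = Mul(-4, -594) = 2376)
Add(-326976, c) = Add(-326976, 2376) = -324600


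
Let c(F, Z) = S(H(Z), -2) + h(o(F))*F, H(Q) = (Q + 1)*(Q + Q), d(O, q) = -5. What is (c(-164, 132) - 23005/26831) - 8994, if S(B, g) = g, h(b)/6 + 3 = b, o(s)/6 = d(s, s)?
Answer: 629861551/26831 ≈ 23475.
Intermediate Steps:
o(s) = -30 (o(s) = 6*(-5) = -30)
h(b) = -18 + 6*b
H(Q) = 2*Q*(1 + Q) (H(Q) = (1 + Q)*(2*Q) = 2*Q*(1 + Q))
c(F, Z) = -2 - 198*F (c(F, Z) = -2 + (-18 + 6*(-30))*F = -2 + (-18 - 180)*F = -2 - 198*F)
(c(-164, 132) - 23005/26831) - 8994 = ((-2 - 198*(-164)) - 23005/26831) - 8994 = ((-2 + 32472) - 23005*1/26831) - 8994 = (32470 - 23005/26831) - 8994 = 871179565/26831 - 8994 = 629861551/26831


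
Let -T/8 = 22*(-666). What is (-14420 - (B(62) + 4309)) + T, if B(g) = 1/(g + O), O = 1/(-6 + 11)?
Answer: 30629452/311 ≈ 98487.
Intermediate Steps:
O = ⅕ (O = 1/5 = ⅕ ≈ 0.20000)
B(g) = 1/(⅕ + g) (B(g) = 1/(g + ⅕) = 1/(⅕ + g))
T = 117216 (T = -176*(-666) = -8*(-14652) = 117216)
(-14420 - (B(62) + 4309)) + T = (-14420 - (5/(1 + 5*62) + 4309)) + 117216 = (-14420 - (5/(1 + 310) + 4309)) + 117216 = (-14420 - (5/311 + 4309)) + 117216 = (-14420 - 1*1340104/311) + 117216 = (-14420 - 1340104/311) + 117216 = -5824724/311 + 117216 = 30629452/311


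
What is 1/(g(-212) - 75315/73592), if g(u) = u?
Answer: -73592/15676819 ≈ -0.0046943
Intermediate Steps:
1/(g(-212) - 75315/73592) = 1/(-212 - 75315/73592) = 1/(-15676819/73592) = -73592/15676819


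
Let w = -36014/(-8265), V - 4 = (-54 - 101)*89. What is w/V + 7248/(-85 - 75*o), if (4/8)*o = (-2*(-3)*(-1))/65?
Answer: -2147986245742/21086783775 ≈ -101.86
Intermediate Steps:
V = -13791 (V = 4 + (-54 - 101)*89 = 4 - 155*89 = 4 - 13795 = -13791)
w = 36014/8265 (w = -36014*(-1/8265) = 36014/8265 ≈ 4.3574)
o = -12/65 (o = 2*((-2*(-3)*(-1))/65) = 2*((6*(-1))*(1/65)) = 2*(-6*1/65) = 2*(-6/65) = -12/65 ≈ -0.18462)
w/V + 7248/(-85 - 75*o) = (36014/8265)/(-13791) + 7248/(-85 - 75*(-12/65)) = (36014/8265)*(-1/13791) + 7248/(-85 + 180/13) = -36014/113982615 + 7248/(-925/13) = -36014/113982615 + 7248*(-13/925) = -36014/113982615 - 94224/925 = -2147986245742/21086783775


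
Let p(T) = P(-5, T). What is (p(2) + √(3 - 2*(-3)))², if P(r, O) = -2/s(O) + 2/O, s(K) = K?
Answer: 9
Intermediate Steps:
P(r, O) = 0 (P(r, O) = -2/O + 2/O = 0)
p(T) = 0
(p(2) + √(3 - 2*(-3)))² = (0 + √(3 - 2*(-3)))² = (0 + √(3 + 6))² = (0 + √9)² = (0 + 3)² = 3² = 9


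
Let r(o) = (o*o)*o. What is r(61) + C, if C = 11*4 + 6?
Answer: 227031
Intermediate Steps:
r(o) = o³ (r(o) = o²*o = o³)
C = 50 (C = 44 + 6 = 50)
r(61) + C = 61³ + 50 = 226981 + 50 = 227031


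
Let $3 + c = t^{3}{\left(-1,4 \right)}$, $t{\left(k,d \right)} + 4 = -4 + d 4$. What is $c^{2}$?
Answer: $259081$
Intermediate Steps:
$t{\left(k,d \right)} = -8 + 4 d$ ($t{\left(k,d \right)} = -4 + \left(-4 + d 4\right) = -4 + \left(-4 + 4 d\right) = -8 + 4 d$)
$c = 509$ ($c = -3 + \left(-8 + 4 \cdot 4\right)^{3} = -3 + \left(-8 + 16\right)^{3} = -3 + 8^{3} = -3 + 512 = 509$)
$c^{2} = 509^{2} = 259081$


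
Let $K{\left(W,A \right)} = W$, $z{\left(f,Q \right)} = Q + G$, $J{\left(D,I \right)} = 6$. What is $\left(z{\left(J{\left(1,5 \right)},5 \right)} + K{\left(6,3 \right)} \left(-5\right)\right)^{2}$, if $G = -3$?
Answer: $784$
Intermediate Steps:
$z{\left(f,Q \right)} = -3 + Q$ ($z{\left(f,Q \right)} = Q - 3 = -3 + Q$)
$\left(z{\left(J{\left(1,5 \right)},5 \right)} + K{\left(6,3 \right)} \left(-5\right)\right)^{2} = \left(\left(-3 + 5\right) + 6 \left(-5\right)\right)^{2} = \left(2 - 30\right)^{2} = \left(-28\right)^{2} = 784$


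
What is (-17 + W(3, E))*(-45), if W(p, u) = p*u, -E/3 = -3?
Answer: -450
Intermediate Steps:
E = 9 (E = -3*(-3) = 9)
(-17 + W(3, E))*(-45) = (-17 + 3*9)*(-45) = (-17 + 27)*(-45) = 10*(-45) = -450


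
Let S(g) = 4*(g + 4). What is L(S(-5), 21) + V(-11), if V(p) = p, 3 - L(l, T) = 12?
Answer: -20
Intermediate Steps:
S(g) = 16 + 4*g (S(g) = 4*(4 + g) = 16 + 4*g)
L(l, T) = -9 (L(l, T) = 3 - 1*12 = 3 - 12 = -9)
L(S(-5), 21) + V(-11) = -9 - 11 = -20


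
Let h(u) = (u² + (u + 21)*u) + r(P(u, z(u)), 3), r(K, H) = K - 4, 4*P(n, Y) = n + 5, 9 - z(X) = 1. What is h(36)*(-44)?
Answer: -147587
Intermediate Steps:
z(X) = 8 (z(X) = 9 - 1*1 = 9 - 1 = 8)
P(n, Y) = 5/4 + n/4 (P(n, Y) = (n + 5)/4 = (5 + n)/4 = 5/4 + n/4)
r(K, H) = -4 + K
h(u) = -11/4 + u² + u/4 + u*(21 + u) (h(u) = (u² + (u + 21)*u) + (-4 + (5/4 + u/4)) = (u² + (21 + u)*u) + (-11/4 + u/4) = (u² + u*(21 + u)) + (-11/4 + u/4) = -11/4 + u² + u/4 + u*(21 + u))
h(36)*(-44) = (-11/4 + 2*36² + (85/4)*36)*(-44) = (-11/4 + 2*1296 + 765)*(-44) = (-11/4 + 2592 + 765)*(-44) = (13417/4)*(-44) = -147587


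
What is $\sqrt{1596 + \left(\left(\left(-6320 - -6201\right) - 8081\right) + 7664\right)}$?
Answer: $2 \sqrt{265} \approx 32.558$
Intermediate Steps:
$\sqrt{1596 + \left(\left(\left(-6320 - -6201\right) - 8081\right) + 7664\right)} = \sqrt{1596 + \left(\left(\left(-6320 + 6201\right) - 8081\right) + 7664\right)} = \sqrt{1596 + \left(\left(-119 - 8081\right) + 7664\right)} = \sqrt{1596 + \left(-8200 + 7664\right)} = \sqrt{1596 - 536} = \sqrt{1060} = 2 \sqrt{265}$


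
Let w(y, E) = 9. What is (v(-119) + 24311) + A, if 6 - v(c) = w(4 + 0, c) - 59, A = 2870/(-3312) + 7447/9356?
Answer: 94382474521/3873384 ≈ 24367.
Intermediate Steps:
A = -273407/3873384 (A = 2870*(-1/3312) + 7447*(1/9356) = -1435/1656 + 7447/9356 = -273407/3873384 ≈ -0.070586)
v(c) = 56 (v(c) = 6 - (9 - 59) = 6 - 1*(-50) = 6 + 50 = 56)
(v(-119) + 24311) + A = (56 + 24311) - 273407/3873384 = 24367 - 273407/3873384 = 94382474521/3873384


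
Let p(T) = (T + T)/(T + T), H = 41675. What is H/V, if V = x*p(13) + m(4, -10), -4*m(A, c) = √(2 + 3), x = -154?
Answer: -102687200/379451 + 166700*√5/379451 ≈ -269.64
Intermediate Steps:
m(A, c) = -√5/4 (m(A, c) = -√(2 + 3)/4 = -√5/4)
p(T) = 1 (p(T) = (2*T)/((2*T)) = (2*T)*(1/(2*T)) = 1)
V = -154 - √5/4 (V = -154*1 - √5/4 = -154 - √5/4 ≈ -154.56)
H/V = 41675/(-154 - √5/4)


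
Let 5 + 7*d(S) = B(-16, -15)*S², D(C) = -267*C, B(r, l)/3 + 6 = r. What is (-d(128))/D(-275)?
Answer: 1081349/513975 ≈ 2.1039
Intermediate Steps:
B(r, l) = -18 + 3*r
d(S) = -5/7 - 66*S²/7 (d(S) = -5/7 + ((-18 + 3*(-16))*S²)/7 = -5/7 + ((-18 - 48)*S²)/7 = -5/7 + (-66*S²)/7 = -5/7 - 66*S²/7)
(-d(128))/D(-275) = (-(-5/7 - 66/7*128²))/((-267*(-275))) = -(-5/7 - 66/7*16384)/73425 = -(-5/7 - 1081344/7)*(1/73425) = -1*(-1081349/7)*(1/73425) = (1081349/7)*(1/73425) = 1081349/513975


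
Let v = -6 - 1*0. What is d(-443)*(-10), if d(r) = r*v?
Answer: -26580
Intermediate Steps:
v = -6 (v = -6 + 0 = -6)
d(r) = -6*r (d(r) = r*(-6) = -6*r)
d(-443)*(-10) = -6*(-443)*(-10) = 2658*(-10) = -26580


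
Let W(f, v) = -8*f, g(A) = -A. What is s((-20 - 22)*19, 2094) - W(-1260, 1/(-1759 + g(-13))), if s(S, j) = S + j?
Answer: -8784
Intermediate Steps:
s((-20 - 22)*19, 2094) - W(-1260, 1/(-1759 + g(-13))) = ((-20 - 22)*19 + 2094) - (-8)*(-1260) = (-42*19 + 2094) - 1*10080 = (-798 + 2094) - 10080 = 1296 - 10080 = -8784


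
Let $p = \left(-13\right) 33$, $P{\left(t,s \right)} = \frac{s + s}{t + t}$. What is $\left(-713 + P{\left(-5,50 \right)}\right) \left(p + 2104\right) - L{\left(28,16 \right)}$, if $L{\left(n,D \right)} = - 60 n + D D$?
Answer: $-1209601$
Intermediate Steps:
$P{\left(t,s \right)} = \frac{s}{t}$ ($P{\left(t,s \right)} = \frac{2 s}{2 t} = 2 s \frac{1}{2 t} = \frac{s}{t}$)
$L{\left(n,D \right)} = D^{2} - 60 n$ ($L{\left(n,D \right)} = - 60 n + D^{2} = D^{2} - 60 n$)
$p = -429$
$\left(-713 + P{\left(-5,50 \right)}\right) \left(p + 2104\right) - L{\left(28,16 \right)} = \left(-713 + \frac{50}{-5}\right) \left(-429 + 2104\right) - \left(16^{2} - 1680\right) = \left(-713 + 50 \left(- \frac{1}{5}\right)\right) 1675 - \left(256 - 1680\right) = \left(-713 - 10\right) 1675 - -1424 = \left(-723\right) 1675 + 1424 = -1211025 + 1424 = -1209601$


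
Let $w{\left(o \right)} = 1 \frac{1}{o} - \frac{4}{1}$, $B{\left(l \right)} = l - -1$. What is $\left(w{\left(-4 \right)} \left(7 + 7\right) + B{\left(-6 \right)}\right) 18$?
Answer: $-1161$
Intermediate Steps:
$B{\left(l \right)} = 1 + l$ ($B{\left(l \right)} = l + 1 = 1 + l$)
$w{\left(o \right)} = -4 + \frac{1}{o}$ ($w{\left(o \right)} = \frac{1}{o} - 4 = -4 + \frac{1}{o}$)
$\left(w{\left(-4 \right)} \left(7 + 7\right) + B{\left(-6 \right)}\right) 18 = \left(\left(-4 + \frac{1}{-4}\right) \left(7 + 7\right) + \left(1 - 6\right)\right) 18 = \left(\left(-4 - \frac{1}{4}\right) 14 - 5\right) 18 = \left(\left(- \frac{17}{4}\right) 14 - 5\right) 18 = \left(- \frac{119}{2} - 5\right) 18 = \left(- \frac{129}{2}\right) 18 = -1161$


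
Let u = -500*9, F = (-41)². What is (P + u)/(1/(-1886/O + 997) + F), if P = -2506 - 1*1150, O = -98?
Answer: -406136176/83707125 ≈ -4.8519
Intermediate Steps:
F = 1681
u = -4500 (u = -100*45 = -4500)
P = -3656 (P = -2506 - 1150 = -3656)
(P + u)/(1/(-1886/O + 997) + F) = (-3656 - 4500)/(1/(-1886/(-98) + 997) + 1681) = -8156/(1/(-1886*(-1/98) + 997) + 1681) = -8156/(1/(943/49 + 997) + 1681) = -8156/(1/(49796/49) + 1681) = -8156/(49/49796 + 1681) = -8156/83707125/49796 = -8156*49796/83707125 = -406136176/83707125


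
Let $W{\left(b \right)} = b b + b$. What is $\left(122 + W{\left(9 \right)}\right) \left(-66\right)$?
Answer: $-13992$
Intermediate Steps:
$W{\left(b \right)} = b + b^{2}$ ($W{\left(b \right)} = b^{2} + b = b + b^{2}$)
$\left(122 + W{\left(9 \right)}\right) \left(-66\right) = \left(122 + 9 \left(1 + 9\right)\right) \left(-66\right) = \left(122 + 9 \cdot 10\right) \left(-66\right) = \left(122 + 90\right) \left(-66\right) = 212 \left(-66\right) = -13992$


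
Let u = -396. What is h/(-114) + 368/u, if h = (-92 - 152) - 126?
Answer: 4357/1881 ≈ 2.3163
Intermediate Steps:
h = -370 (h = -244 - 126 = -370)
h/(-114) + 368/u = -370/(-114) + 368/(-396) = -370*(-1/114) + 368*(-1/396) = 185/57 - 92/99 = 4357/1881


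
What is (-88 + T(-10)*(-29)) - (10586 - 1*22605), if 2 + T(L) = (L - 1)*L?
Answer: 8799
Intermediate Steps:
T(L) = -2 + L*(-1 + L) (T(L) = -2 + (L - 1)*L = -2 + (-1 + L)*L = -2 + L*(-1 + L))
(-88 + T(-10)*(-29)) - (10586 - 1*22605) = (-88 + (-2 + (-10)² - 1*(-10))*(-29)) - (10586 - 1*22605) = (-88 + (-2 + 100 + 10)*(-29)) - (10586 - 22605) = (-88 + 108*(-29)) - 1*(-12019) = (-88 - 3132) + 12019 = -3220 + 12019 = 8799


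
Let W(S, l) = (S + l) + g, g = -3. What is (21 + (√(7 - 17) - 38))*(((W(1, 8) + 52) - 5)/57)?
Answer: -901/57 + 53*I*√10/57 ≈ -15.807 + 2.9404*I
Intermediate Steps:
W(S, l) = -3 + S + l (W(S, l) = (S + l) - 3 = -3 + S + l)
(21 + (√(7 - 17) - 38))*(((W(1, 8) + 52) - 5)/57) = (21 + (√(7 - 17) - 38))*((((-3 + 1 + 8) + 52) - 5)/57) = (21 + (√(-10) - 38))*(((6 + 52) - 5)*(1/57)) = (21 + (I*√10 - 38))*((58 - 5)*(1/57)) = (21 + (-38 + I*√10))*(53*(1/57)) = (-17 + I*√10)*(53/57) = -901/57 + 53*I*√10/57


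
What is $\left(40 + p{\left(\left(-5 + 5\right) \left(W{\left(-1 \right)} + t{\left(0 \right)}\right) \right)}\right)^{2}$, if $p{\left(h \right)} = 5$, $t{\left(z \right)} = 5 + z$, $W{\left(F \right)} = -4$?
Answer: $2025$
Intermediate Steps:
$\left(40 + p{\left(\left(-5 + 5\right) \left(W{\left(-1 \right)} + t{\left(0 \right)}\right) \right)}\right)^{2} = \left(40 + 5\right)^{2} = 45^{2} = 2025$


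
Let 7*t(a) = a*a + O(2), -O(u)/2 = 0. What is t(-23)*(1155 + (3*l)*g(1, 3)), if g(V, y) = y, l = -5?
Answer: 587190/7 ≈ 83884.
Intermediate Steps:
O(u) = 0 (O(u) = -2*0 = 0)
t(a) = a**2/7 (t(a) = (a*a + 0)/7 = (a**2 + 0)/7 = a**2/7)
t(-23)*(1155 + (3*l)*g(1, 3)) = ((1/7)*(-23)**2)*(1155 + (3*(-5))*3) = ((1/7)*529)*(1155 - 15*3) = 529*(1155 - 45)/7 = (529/7)*1110 = 587190/7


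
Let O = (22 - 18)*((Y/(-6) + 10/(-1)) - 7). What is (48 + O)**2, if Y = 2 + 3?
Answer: 4900/9 ≈ 544.44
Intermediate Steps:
Y = 5
O = -214/3 (O = (22 - 18)*((5/(-6) + 10/(-1)) - 7) = 4*((5*(-1/6) + 10*(-1)) - 7) = 4*((-5/6 - 10) - 7) = 4*(-65/6 - 7) = 4*(-107/6) = -214/3 ≈ -71.333)
(48 + O)**2 = (48 - 214/3)**2 = (-70/3)**2 = 4900/9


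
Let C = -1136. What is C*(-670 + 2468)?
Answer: -2042528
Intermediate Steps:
C*(-670 + 2468) = -1136*(-670 + 2468) = -1136*1798 = -2042528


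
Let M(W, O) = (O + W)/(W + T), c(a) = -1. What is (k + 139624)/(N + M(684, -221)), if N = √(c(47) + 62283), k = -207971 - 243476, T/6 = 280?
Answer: 341300251836/348062493503 - 1742621588208*√62282/348062493503 ≈ -1248.5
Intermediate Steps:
T = 1680 (T = 6*280 = 1680)
M(W, O) = (O + W)/(1680 + W) (M(W, O) = (O + W)/(W + 1680) = (O + W)/(1680 + W))
k = -451447
N = √62282 (N = √(-1 + 62283) = √62282 ≈ 249.56)
(k + 139624)/(N + M(684, -221)) = (-451447 + 139624)/(√62282 + (-221 + 684)/(1680 + 684)) = -311823/(√62282 + 463/2364) = -311823/(463/2364 + √62282)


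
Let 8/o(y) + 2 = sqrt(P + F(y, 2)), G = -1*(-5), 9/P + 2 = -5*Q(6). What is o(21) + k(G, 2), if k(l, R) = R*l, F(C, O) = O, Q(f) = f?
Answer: 218/73 - 32*sqrt(110)/73 ≈ -1.6112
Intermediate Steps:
P = -9/32 (P = 9/(-2 - 5*6) = 9/(-2 - 30) = 9/(-32) = 9*(-1/32) = -9/32 ≈ -0.28125)
G = 5
o(y) = 8/(-2 + sqrt(110)/8) (o(y) = 8/(-2 + sqrt(-9/32 + 2)) = 8/(-2 + sqrt(55/32)) = 8/(-2 + sqrt(110)/8))
o(21) + k(G, 2) = (-512/73 - 32*sqrt(110)/73) + 2*5 = (-512/73 - 32*sqrt(110)/73) + 10 = 218/73 - 32*sqrt(110)/73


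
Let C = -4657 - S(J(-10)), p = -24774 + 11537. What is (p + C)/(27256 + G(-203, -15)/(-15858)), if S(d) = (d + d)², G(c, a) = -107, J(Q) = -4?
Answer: -284777964/432225755 ≈ -0.65886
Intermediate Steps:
p = -13237
S(d) = 4*d² (S(d) = (2*d)² = 4*d²)
C = -4721 (C = -4657 - 4*(-4)² = -4657 - 4*16 = -4657 - 1*64 = -4657 - 64 = -4721)
(p + C)/(27256 + G(-203, -15)/(-15858)) = (-13237 - 4721)/(27256 - 107/(-15858)) = -17958/(27256 - 107*(-1/15858)) = -17958/(27256 + 107/15858) = -17958/432225755/15858 = -17958*15858/432225755 = -284777964/432225755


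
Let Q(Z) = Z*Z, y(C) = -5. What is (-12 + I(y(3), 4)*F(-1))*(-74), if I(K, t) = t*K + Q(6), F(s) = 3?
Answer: -2664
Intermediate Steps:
Q(Z) = Z²
I(K, t) = 36 + K*t (I(K, t) = t*K + 6² = K*t + 36 = 36 + K*t)
(-12 + I(y(3), 4)*F(-1))*(-74) = (-12 + (36 - 5*4)*3)*(-74) = (-12 + (36 - 20)*3)*(-74) = (-12 + 16*3)*(-74) = (-12 + 48)*(-74) = 36*(-74) = -2664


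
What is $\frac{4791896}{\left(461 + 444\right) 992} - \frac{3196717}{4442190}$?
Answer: $\frac{230207847979}{49850256180} \approx 4.618$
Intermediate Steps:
$\frac{4791896}{\left(461 + 444\right) 992} - \frac{3196717}{4442190} = \frac{4791896}{905 \cdot 992} - \frac{3196717}{4442190} = \frac{4791896}{897760} - \frac{3196717}{4442190} = 4791896 \cdot \frac{1}{897760} - \frac{3196717}{4442190} = \frac{598987}{112220} - \frac{3196717}{4442190} = \frac{230207847979}{49850256180}$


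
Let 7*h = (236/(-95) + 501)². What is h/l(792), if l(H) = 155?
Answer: 2242874881/9792125 ≈ 229.05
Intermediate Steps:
h = 2242874881/63175 (h = (236/(-95) + 501)²/7 = (236*(-1/95) + 501)²/7 = (-236/95 + 501)²/7 = (47359/95)²/7 = (⅐)*(2242874881/9025) = 2242874881/63175 ≈ 35503.)
h/l(792) = (2242874881/63175)/155 = (2242874881/63175)*(1/155) = 2242874881/9792125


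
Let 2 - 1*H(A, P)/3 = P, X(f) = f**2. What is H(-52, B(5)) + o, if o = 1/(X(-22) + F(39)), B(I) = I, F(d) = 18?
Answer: -4517/502 ≈ -8.9980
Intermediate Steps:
H(A, P) = 6 - 3*P
o = 1/502 (o = 1/((-22)**2 + 18) = 1/(484 + 18) = 1/502 ≈ 0.0019920)
H(-52, B(5)) + o = (6 - 3*5) + 1/502 = (6 - 15) + 1/502 = -9 + 1/502 = -4517/502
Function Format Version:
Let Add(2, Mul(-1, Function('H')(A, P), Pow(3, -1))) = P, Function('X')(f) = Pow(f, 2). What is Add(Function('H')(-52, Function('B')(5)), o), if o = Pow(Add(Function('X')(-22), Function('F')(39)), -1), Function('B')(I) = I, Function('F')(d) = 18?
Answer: Rational(-4517, 502) ≈ -8.9980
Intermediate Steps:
Function('H')(A, P) = Add(6, Mul(-3, P))
o = Rational(1, 502) (o = Pow(Add(Pow(-22, 2), 18), -1) = Pow(Add(484, 18), -1) = Pow(502, -1) = Rational(1, 502) ≈ 0.0019920)
Add(Function('H')(-52, Function('B')(5)), o) = Add(Add(6, Mul(-3, 5)), Rational(1, 502)) = Add(Add(6, -15), Rational(1, 502)) = Add(-9, Rational(1, 502)) = Rational(-4517, 502)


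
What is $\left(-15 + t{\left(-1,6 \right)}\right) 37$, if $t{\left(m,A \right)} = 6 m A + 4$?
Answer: $-1739$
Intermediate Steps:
$t{\left(m,A \right)} = 4 + 6 A m$ ($t{\left(m,A \right)} = 6 A m + 4 = 4 + 6 A m$)
$\left(-15 + t{\left(-1,6 \right)}\right) 37 = \left(-15 + \left(4 + 6 \cdot 6 \left(-1\right)\right)\right) 37 = \left(-15 + \left(4 - 36\right)\right) 37 = \left(-15 - 32\right) 37 = \left(-47\right) 37 = -1739$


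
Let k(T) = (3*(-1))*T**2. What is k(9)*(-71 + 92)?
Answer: -5103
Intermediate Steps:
k(T) = -3*T**2
k(9)*(-71 + 92) = (-3*9**2)*(-71 + 92) = -3*81*21 = -243*21 = -5103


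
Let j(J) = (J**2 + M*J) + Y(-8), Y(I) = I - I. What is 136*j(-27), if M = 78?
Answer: -187272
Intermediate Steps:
Y(I) = 0
j(J) = J**2 + 78*J (j(J) = (J**2 + 78*J) + 0 = J**2 + 78*J)
136*j(-27) = 136*(-27*(78 - 27)) = 136*(-27*51) = 136*(-1377) = -187272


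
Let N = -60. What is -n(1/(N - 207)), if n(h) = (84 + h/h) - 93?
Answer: 8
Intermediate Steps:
n(h) = -8 (n(h) = (84 + 1) - 93 = 85 - 93 = -8)
-n(1/(N - 207)) = -1*(-8) = 8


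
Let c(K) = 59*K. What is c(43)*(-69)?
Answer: -175053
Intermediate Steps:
c(43)*(-69) = (59*43)*(-69) = 2537*(-69) = -175053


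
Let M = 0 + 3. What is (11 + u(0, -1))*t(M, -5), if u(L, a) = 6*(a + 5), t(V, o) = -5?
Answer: -175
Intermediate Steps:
M = 3
u(L, a) = 30 + 6*a (u(L, a) = 6*(5 + a) = 30 + 6*a)
(11 + u(0, -1))*t(M, -5) = (11 + (30 + 6*(-1)))*(-5) = (11 + (30 - 6))*(-5) = (11 + 24)*(-5) = 35*(-5) = -175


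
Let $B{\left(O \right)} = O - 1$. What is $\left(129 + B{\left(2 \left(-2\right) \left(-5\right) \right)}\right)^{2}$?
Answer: $21904$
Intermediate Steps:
$B{\left(O \right)} = -1 + O$
$\left(129 + B{\left(2 \left(-2\right) \left(-5\right) \right)}\right)^{2} = \left(129 - \left(1 - 2 \left(-2\right) \left(-5\right)\right)\right)^{2} = \left(129 - -19\right)^{2} = \left(129 + \left(-1 + 20\right)\right)^{2} = \left(129 + 19\right)^{2} = 148^{2} = 21904$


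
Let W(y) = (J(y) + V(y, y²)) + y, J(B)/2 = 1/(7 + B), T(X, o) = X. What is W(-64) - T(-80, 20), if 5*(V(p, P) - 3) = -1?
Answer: 5348/285 ≈ 18.765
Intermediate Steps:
V(p, P) = 14/5 (V(p, P) = 3 + (⅕)*(-1) = 3 - ⅕ = 14/5)
J(B) = 2/(7 + B)
W(y) = 14/5 + y + 2/(7 + y) (W(y) = (2/(7 + y) + 14/5) + y = (14/5 + 2/(7 + y)) + y = 14/5 + y + 2/(7 + y))
W(-64) - T(-80, 20) = (10 + (7 - 64)*(14 + 5*(-64)))/(5*(7 - 64)) - 1*(-80) = (⅕)*(10 - 57*(14 - 320))/(-57) + 80 = (⅕)*(-1/57)*(10 - 57*(-306)) + 80 = (⅕)*(-1/57)*(10 + 17442) + 80 = (⅕)*(-1/57)*17452 + 80 = -17452/285 + 80 = 5348/285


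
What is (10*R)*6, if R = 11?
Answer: 660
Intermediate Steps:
(10*R)*6 = (10*11)*6 = 110*6 = 660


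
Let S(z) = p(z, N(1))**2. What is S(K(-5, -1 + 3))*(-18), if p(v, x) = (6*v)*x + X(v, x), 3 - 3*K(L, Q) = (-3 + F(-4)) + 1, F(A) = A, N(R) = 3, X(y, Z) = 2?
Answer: -56448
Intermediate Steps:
K(L, Q) = 3 (K(L, Q) = 1 - ((-3 - 4) + 1)/3 = 1 - (-7 + 1)/3 = 1 - 1/3*(-6) = 1 + 2 = 3)
p(v, x) = 2 + 6*v*x (p(v, x) = (6*v)*x + 2 = 6*v*x + 2 = 2 + 6*v*x)
S(z) = (2 + 18*z)**2 (S(z) = (2 + 6*z*3)**2 = (2 + 18*z)**2)
S(K(-5, -1 + 3))*(-18) = (4*(1 + 9*3)**2)*(-18) = (4*(1 + 27)**2)*(-18) = (4*28**2)*(-18) = (4*784)*(-18) = 3136*(-18) = -56448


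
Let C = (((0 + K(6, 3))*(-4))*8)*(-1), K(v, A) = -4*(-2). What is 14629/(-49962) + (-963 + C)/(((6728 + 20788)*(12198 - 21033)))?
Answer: -592721840801/2024325842220 ≈ -0.29280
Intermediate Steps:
K(v, A) = 8
C = 256 (C = (((0 + 8)*(-4))*8)*(-1) = ((8*(-4))*8)*(-1) = -32*8*(-1) = -256*(-1) = 256)
14629/(-49962) + (-963 + C)/(((6728 + 20788)*(12198 - 21033))) = 14629/(-49962) + (-963 + 256)/(((6728 + 20788)*(12198 - 21033))) = 14629*(-1/49962) - 707/(27516*(-8835)) = -14629/49962 - 707/(-243103860) = -14629/49962 - 707*(-1/243103860) = -14629/49962 + 707/243103860 = -592721840801/2024325842220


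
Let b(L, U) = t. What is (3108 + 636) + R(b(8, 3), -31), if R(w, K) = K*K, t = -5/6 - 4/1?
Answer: 4705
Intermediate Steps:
t = -29/6 (t = -5*⅙ - 4*1 = -⅚ - 4 = -29/6 ≈ -4.8333)
b(L, U) = -29/6
R(w, K) = K²
(3108 + 636) + R(b(8, 3), -31) = (3108 + 636) + (-31)² = 3744 + 961 = 4705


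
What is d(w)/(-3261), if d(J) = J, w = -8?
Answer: 8/3261 ≈ 0.0024532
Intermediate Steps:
d(w)/(-3261) = -8/(-3261) = -8*(-1/3261) = 8/3261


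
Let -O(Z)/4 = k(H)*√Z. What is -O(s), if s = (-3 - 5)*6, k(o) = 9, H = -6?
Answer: 144*I*√3 ≈ 249.42*I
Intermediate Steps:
s = -48 (s = -8*6 = -48)
O(Z) = -36*√Z
-O(s) = -(-36)*√(-48) = -(-36)*4*I*√3 = -(-144)*I*√3 = 144*I*√3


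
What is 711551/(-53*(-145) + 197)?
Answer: 711551/7882 ≈ 90.275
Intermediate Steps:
711551/(-53*(-145) + 197) = 711551/(7685 + 197) = 711551/7882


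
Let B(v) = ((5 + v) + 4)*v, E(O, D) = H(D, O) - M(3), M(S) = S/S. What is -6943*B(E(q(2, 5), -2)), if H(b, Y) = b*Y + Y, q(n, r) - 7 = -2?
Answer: 124974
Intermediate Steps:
q(n, r) = 5 (q(n, r) = 7 - 2 = 5)
M(S) = 1
H(b, Y) = Y + Y*b (H(b, Y) = Y*b + Y = Y + Y*b)
E(O, D) = -1 + O*(1 + D) (E(O, D) = O*(1 + D) - 1*1 = O*(1 + D) - 1 = -1 + O*(1 + D))
B(v) = v*(9 + v) (B(v) = (9 + v)*v = v*(9 + v))
-6943*B(E(q(2, 5), -2)) = -6943*(-1 + 5*(1 - 2))*(9 + (-1 + 5*(1 - 2))) = -6943*(-1 + 5*(-1))*(9 + (-1 + 5*(-1))) = -6943*(-1 - 5)*(9 + (-1 - 5)) = -(-41658)*(9 - 6) = -(-41658)*3 = -6943*(-18) = 124974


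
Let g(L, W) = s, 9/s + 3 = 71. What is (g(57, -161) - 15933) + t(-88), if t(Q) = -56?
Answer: -1087243/68 ≈ -15989.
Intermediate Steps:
s = 9/68 (s = 9/(-3 + 71) = 9/68 ≈ 0.13235)
g(L, W) = 9/68
(g(57, -161) - 15933) + t(-88) = (9/68 - 15933) - 56 = -1083435/68 - 56 = -1087243/68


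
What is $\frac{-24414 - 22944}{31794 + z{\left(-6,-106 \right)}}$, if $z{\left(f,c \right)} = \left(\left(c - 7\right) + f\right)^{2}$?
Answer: $- \frac{47358}{45955} \approx -1.0305$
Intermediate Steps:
$z{\left(f,c \right)} = \left(-7 + c + f\right)^{2}$ ($z{\left(f,c \right)} = \left(\left(-7 + c\right) + f\right)^{2} = \left(-7 + c + f\right)^{2}$)
$\frac{-24414 - 22944}{31794 + z{\left(-6,-106 \right)}} = \frac{-24414 - 22944}{31794 + \left(-7 - 106 - 6\right)^{2}} = - \frac{47358}{31794 + \left(-119\right)^{2}} = - \frac{47358}{31794 + 14161} = - \frac{47358}{45955}$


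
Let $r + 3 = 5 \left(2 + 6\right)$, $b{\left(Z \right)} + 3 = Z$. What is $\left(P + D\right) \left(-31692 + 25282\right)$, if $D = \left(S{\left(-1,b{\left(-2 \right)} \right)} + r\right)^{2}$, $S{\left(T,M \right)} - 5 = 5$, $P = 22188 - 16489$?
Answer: $-50690280$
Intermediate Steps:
$b{\left(Z \right)} = -3 + Z$
$P = 5699$ ($P = 22188 - 16489 = 5699$)
$S{\left(T,M \right)} = 10$ ($S{\left(T,M \right)} = 5 + 5 = 10$)
$r = 37$ ($r = -3 + 5 \left(2 + 6\right) = -3 + 5 \cdot 8 = -3 + 40 = 37$)
$D = 2209$ ($D = \left(10 + 37\right)^{2} = 47^{2} = 2209$)
$\left(P + D\right) \left(-31692 + 25282\right) = \left(5699 + 2209\right) \left(-31692 + 25282\right) = 7908 \left(-6410\right) = -50690280$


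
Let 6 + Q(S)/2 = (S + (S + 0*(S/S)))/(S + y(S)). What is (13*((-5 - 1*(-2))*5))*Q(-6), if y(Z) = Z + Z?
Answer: 2080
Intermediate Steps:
y(Z) = 2*Z
Q(S) = -32/3 (Q(S) = -12 + 2*((S + (S + 0*(S/S)))/(S + 2*S)) = -12 + 2*((S + (S + 0*1))/((3*S))) = -12 + 2*((S + (S + 0))*(1/(3*S))) = -12 + 2*((S + S)*(1/(3*S))) = -12 + 2*((2*S)*(1/(3*S))) = -12 + 2*(⅔) = -12 + 4/3 = -32/3)
(13*((-5 - 1*(-2))*5))*Q(-6) = (13*((-5 - 1*(-2))*5))*(-32/3) = (13*((-5 + 2)*5))*(-32/3) = (13*(-3*5))*(-32/3) = (13*(-15))*(-32/3) = -195*(-32/3) = 2080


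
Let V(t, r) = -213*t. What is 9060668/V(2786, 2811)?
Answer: -4530334/296709 ≈ -15.269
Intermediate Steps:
9060668/V(2786, 2811) = 9060668/((-213*2786)) = 9060668/(-593418) = 9060668*(-1/593418) = -4530334/296709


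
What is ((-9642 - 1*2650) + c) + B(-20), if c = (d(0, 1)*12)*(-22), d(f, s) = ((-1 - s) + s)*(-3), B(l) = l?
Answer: -13104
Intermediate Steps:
d(f, s) = 3 (d(f, s) = -1*(-3) = 3)
c = -792 (c = (3*12)*(-22) = 36*(-22) = -792)
((-9642 - 1*2650) + c) + B(-20) = ((-9642 - 1*2650) - 792) - 20 = ((-9642 - 2650) - 792) - 20 = (-12292 - 792) - 20 = -13084 - 20 = -13104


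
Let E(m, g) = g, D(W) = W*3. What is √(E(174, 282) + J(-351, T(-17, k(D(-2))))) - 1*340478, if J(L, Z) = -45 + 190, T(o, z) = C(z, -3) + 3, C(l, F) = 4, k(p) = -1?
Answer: -340478 + √427 ≈ -3.4046e+5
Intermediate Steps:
D(W) = 3*W
T(o, z) = 7 (T(o, z) = 4 + 3 = 7)
J(L, Z) = 145
√(E(174, 282) + J(-351, T(-17, k(D(-2))))) - 1*340478 = √(282 + 145) - 1*340478 = √427 - 340478 = -340478 + √427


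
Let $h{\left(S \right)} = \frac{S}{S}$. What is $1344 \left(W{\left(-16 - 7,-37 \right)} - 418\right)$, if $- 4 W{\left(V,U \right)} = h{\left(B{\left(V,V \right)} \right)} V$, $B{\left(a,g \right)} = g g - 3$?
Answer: $-554064$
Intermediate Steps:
$B{\left(a,g \right)} = -3 + g^{2}$ ($B{\left(a,g \right)} = g^{2} - 3 = -3 + g^{2}$)
$h{\left(S \right)} = 1$
$W{\left(V,U \right)} = - \frac{V}{4}$ ($W{\left(V,U \right)} = - \frac{1 V}{4} = - \frac{V}{4}$)
$1344 \left(W{\left(-16 - 7,-37 \right)} - 418\right) = 1344 \left(- \frac{-16 - 7}{4} - 418\right) = 1344 \left(\left(- \frac{1}{4}\right) \left(-23\right) - 418\right) = 1344 \left(\frac{23}{4} - 418\right) = 1344 \left(- \frac{1649}{4}\right) = -554064$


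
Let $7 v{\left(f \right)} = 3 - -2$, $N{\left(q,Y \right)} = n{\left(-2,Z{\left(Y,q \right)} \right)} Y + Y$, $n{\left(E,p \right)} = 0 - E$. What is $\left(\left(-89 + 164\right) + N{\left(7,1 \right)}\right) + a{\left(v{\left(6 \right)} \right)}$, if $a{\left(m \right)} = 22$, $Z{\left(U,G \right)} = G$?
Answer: $100$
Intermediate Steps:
$n{\left(E,p \right)} = - E$
$N{\left(q,Y \right)} = 3 Y$ ($N{\left(q,Y \right)} = \left(-1\right) \left(-2\right) Y + Y = 2 Y + Y = 3 Y$)
$v{\left(f \right)} = \frac{5}{7}$ ($v{\left(f \right)} = \frac{3 - -2}{7} = \frac{3 + 2}{7} = \frac{1}{7} \cdot 5 = \frac{5}{7}$)
$\left(\left(-89 + 164\right) + N{\left(7,1 \right)}\right) + a{\left(v{\left(6 \right)} \right)} = \left(\left(-89 + 164\right) + 3 \cdot 1\right) + 22 = \left(75 + 3\right) + 22 = 78 + 22 = 100$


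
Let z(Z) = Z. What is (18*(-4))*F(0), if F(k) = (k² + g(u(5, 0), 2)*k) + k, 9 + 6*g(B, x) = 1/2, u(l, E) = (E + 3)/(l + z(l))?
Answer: 0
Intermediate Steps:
u(l, E) = (3 + E)/(2*l) (u(l, E) = (E + 3)/(l + l) = (3 + E)/((2*l)) = (3 + E)*(1/(2*l)) = (3 + E)/(2*l))
g(B, x) = -17/12 (g(B, x) = -3/2 + (⅙)/2 = -3/2 + (⅙)*(½) = -3/2 + 1/12 = -17/12)
F(k) = k² - 5*k/12 (F(k) = (k² - 17*k/12) + k = k² - 5*k/12)
(18*(-4))*F(0) = (18*(-4))*((1/12)*0*(-5 + 12*0)) = -6*0*(-5 + 0) = -6*0*(-5) = -72*0 = 0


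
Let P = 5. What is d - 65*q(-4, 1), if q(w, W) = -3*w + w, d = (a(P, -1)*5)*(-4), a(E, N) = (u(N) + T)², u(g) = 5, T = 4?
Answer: -2140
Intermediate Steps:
a(E, N) = 81 (a(E, N) = (5 + 4)² = 9² = 81)
d = -1620 (d = (81*5)*(-4) = 405*(-4) = -1620)
q(w, W) = -2*w
d - 65*q(-4, 1) = -1620 - (-130)*(-4) = -1620 - 65*8 = -1620 - 520 = -2140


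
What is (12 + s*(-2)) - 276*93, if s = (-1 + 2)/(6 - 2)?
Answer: -51313/2 ≈ -25657.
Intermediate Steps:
s = 1/4 ≈ 0.25000
(12 + s*(-2)) - 276*93 = (12 + (1/4)*(-2)) - 276*93 = (12 - 1/2) - 25668 = 23/2 - 25668 = -51313/2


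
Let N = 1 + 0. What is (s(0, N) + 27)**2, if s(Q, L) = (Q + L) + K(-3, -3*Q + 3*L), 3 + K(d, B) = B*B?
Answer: 1156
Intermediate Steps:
N = 1
K(d, B) = -3 + B**2 (K(d, B) = -3 + B*B = -3 + B**2)
s(Q, L) = -3 + L + Q + (-3*Q + 3*L)**2 (s(Q, L) = (Q + L) + (-3 + (-3*Q + 3*L)**2) = (L + Q) + (-3 + (-3*Q + 3*L)**2) = -3 + L + Q + (-3*Q + 3*L)**2)
(s(0, N) + 27)**2 = ((-3 + 1 + 0 + 9*(1 - 1*0)**2) + 27)**2 = ((-3 + 1 + 0 + 9*(1 + 0)**2) + 27)**2 = ((-3 + 1 + 0 + 9*1**2) + 27)**2 = ((-3 + 1 + 0 + 9*1) + 27)**2 = ((-3 + 1 + 0 + 9) + 27)**2 = (7 + 27)**2 = 34**2 = 1156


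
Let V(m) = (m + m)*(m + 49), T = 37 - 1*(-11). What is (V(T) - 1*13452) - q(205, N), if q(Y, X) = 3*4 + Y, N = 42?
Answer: -4357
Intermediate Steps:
T = 48 (T = 37 + 11 = 48)
V(m) = 2*m*(49 + m) (V(m) = (2*m)*(49 + m) = 2*m*(49 + m))
q(Y, X) = 12 + Y
(V(T) - 1*13452) - q(205, N) = (2*48*(49 + 48) - 1*13452) - (12 + 205) = (2*48*97 - 13452) - 1*217 = (9312 - 13452) - 217 = -4140 - 217 = -4357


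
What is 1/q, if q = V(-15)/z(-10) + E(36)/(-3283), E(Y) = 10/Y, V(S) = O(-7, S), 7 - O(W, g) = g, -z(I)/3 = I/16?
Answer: 295470/3466823 ≈ 0.085228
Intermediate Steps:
z(I) = -3*I/16
O(W, g) = 7 - g
V(S) = 7 - S
q = 3466823/295470 (q = (7 - 1*(-15))/((-3/16*(-10))) + (10/36)/(-3283) = (7 + 15)/(15/8) + (10*(1/36))*(-1/3283) = 22*(8/15) + (5/18)*(-1/3283) = 176/15 - 5/59094 = 3466823/295470 ≈ 11.733)
1/q = 1/(3466823/295470) = 295470/3466823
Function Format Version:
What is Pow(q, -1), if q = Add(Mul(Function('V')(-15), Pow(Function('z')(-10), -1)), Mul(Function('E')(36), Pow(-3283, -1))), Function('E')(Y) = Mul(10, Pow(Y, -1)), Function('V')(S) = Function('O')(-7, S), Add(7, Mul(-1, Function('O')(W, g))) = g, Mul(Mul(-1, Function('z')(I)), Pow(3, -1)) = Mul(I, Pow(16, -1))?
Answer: Rational(295470, 3466823) ≈ 0.085228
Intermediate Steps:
Function('z')(I) = Mul(Rational(-3, 16), I) (Function('z')(I) = Mul(-3, Mul(I, Pow(16, -1))) = Mul(-3, Mul(I, Rational(1, 16))) = Mul(-3, Mul(Rational(1, 16), I)) = Mul(Rational(-3, 16), I))
Function('O')(W, g) = Add(7, Mul(-1, g))
Function('V')(S) = Add(7, Mul(-1, S))
q = Rational(3466823, 295470) (q = Add(Mul(Add(7, Mul(-1, -15)), Pow(Mul(Rational(-3, 16), -10), -1)), Mul(Mul(10, Pow(36, -1)), Pow(-3283, -1))) = Add(Mul(Add(7, 15), Pow(Rational(15, 8), -1)), Mul(Mul(10, Rational(1, 36)), Rational(-1, 3283))) = Add(Mul(22, Rational(8, 15)), Mul(Rational(5, 18), Rational(-1, 3283))) = Add(Rational(176, 15), Rational(-5, 59094)) = Rational(3466823, 295470) ≈ 11.733)
Pow(q, -1) = Pow(Rational(3466823, 295470), -1) = Rational(295470, 3466823)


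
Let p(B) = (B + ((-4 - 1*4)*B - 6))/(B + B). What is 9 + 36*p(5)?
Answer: -693/5 ≈ -138.60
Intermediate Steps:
p(B) = (-6 - 7*B)/(2*B) (p(B) = (B + ((-4 - 4)*B - 6))/((2*B)) = (B + (-8*B - 6))*(1/(2*B)) = (B + (-6 - 8*B))*(1/(2*B)) = (-6 - 7*B)*(1/(2*B)) = (-6 - 7*B)/(2*B))
9 + 36*p(5) = 9 + 36*(-7/2 - 3/5) = 9 + 36*(-7/2 - 3*⅕) = 9 + 36*(-7/2 - ⅗) = 9 + 36*(-41/10) = 9 - 738/5 = -693/5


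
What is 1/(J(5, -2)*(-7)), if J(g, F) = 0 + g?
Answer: -1/35 ≈ -0.028571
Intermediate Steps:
J(g, F) = g
1/(J(5, -2)*(-7)) = 1/(5*(-7)) = 1/(-35) = -1/35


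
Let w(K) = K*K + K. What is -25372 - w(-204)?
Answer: -66784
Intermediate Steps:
w(K) = K + K² (w(K) = K² + K = K + K²)
-25372 - w(-204) = -25372 - (-204)*(1 - 204) = -25372 - (-204)*(-203) = -25372 - 1*41412 = -25372 - 41412 = -66784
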